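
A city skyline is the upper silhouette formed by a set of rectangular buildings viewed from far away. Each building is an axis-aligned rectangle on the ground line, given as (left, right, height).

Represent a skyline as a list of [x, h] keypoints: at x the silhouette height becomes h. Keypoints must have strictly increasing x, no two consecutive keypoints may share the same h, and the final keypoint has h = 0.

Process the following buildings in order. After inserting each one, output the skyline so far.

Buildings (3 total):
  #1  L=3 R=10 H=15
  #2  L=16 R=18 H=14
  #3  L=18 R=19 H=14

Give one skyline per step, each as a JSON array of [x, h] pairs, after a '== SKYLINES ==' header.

== SKYLINES ==
[[3,15],[10,0]]
[[3,15],[10,0],[16,14],[18,0]]
[[3,15],[10,0],[16,14],[19,0]]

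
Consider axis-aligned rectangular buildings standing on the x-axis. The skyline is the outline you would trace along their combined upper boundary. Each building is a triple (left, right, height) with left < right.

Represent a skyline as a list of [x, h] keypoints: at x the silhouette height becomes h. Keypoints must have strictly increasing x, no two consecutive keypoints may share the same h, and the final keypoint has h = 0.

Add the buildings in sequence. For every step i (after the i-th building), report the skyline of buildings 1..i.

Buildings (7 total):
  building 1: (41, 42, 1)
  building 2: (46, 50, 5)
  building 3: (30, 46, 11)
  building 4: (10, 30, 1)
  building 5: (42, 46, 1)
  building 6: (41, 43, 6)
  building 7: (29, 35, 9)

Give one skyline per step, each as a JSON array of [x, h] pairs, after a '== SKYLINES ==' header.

== SKYLINES ==
[[41,1],[42,0]]
[[41,1],[42,0],[46,5],[50,0]]
[[30,11],[46,5],[50,0]]
[[10,1],[30,11],[46,5],[50,0]]
[[10,1],[30,11],[46,5],[50,0]]
[[10,1],[30,11],[46,5],[50,0]]
[[10,1],[29,9],[30,11],[46,5],[50,0]]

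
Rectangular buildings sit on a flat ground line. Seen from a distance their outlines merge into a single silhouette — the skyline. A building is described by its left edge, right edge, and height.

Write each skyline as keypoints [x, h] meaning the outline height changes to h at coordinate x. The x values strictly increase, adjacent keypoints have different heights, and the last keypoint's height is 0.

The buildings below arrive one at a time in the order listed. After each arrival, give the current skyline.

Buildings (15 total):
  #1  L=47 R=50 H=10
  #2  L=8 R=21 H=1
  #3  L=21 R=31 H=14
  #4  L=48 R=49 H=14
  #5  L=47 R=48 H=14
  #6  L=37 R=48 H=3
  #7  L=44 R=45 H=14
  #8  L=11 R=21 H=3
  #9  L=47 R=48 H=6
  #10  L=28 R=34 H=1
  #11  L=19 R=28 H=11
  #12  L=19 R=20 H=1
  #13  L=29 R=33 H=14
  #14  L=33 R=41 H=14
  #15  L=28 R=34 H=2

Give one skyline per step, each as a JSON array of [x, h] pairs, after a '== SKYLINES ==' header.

== SKYLINES ==
[[47,10],[50,0]]
[[8,1],[21,0],[47,10],[50,0]]
[[8,1],[21,14],[31,0],[47,10],[50,0]]
[[8,1],[21,14],[31,0],[47,10],[48,14],[49,10],[50,0]]
[[8,1],[21,14],[31,0],[47,14],[49,10],[50,0]]
[[8,1],[21,14],[31,0],[37,3],[47,14],[49,10],[50,0]]
[[8,1],[21,14],[31,0],[37,3],[44,14],[45,3],[47,14],[49,10],[50,0]]
[[8,1],[11,3],[21,14],[31,0],[37,3],[44,14],[45,3],[47,14],[49,10],[50,0]]
[[8,1],[11,3],[21,14],[31,0],[37,3],[44,14],[45,3],[47,14],[49,10],[50,0]]
[[8,1],[11,3],[21,14],[31,1],[34,0],[37,3],[44,14],[45,3],[47,14],[49,10],[50,0]]
[[8,1],[11,3],[19,11],[21,14],[31,1],[34,0],[37,3],[44,14],[45,3],[47,14],[49,10],[50,0]]
[[8,1],[11,3],[19,11],[21,14],[31,1],[34,0],[37,3],[44,14],[45,3],[47,14],[49,10],[50,0]]
[[8,1],[11,3],[19,11],[21,14],[33,1],[34,0],[37,3],[44,14],[45,3],[47,14],[49,10],[50,0]]
[[8,1],[11,3],[19,11],[21,14],[41,3],[44,14],[45,3],[47,14],[49,10],[50,0]]
[[8,1],[11,3],[19,11],[21,14],[41,3],[44,14],[45,3],[47,14],[49,10],[50,0]]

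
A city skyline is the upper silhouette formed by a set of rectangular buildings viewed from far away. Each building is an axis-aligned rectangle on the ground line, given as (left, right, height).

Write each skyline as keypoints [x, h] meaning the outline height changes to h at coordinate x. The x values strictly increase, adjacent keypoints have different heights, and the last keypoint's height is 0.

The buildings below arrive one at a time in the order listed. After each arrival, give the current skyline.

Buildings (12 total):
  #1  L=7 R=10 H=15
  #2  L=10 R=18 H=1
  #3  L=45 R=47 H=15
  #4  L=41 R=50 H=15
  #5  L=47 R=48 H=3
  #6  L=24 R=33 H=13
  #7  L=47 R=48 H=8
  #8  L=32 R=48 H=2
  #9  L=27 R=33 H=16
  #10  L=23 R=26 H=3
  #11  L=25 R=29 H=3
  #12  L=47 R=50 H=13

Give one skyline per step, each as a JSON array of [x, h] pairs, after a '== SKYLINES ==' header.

== SKYLINES ==
[[7,15],[10,0]]
[[7,15],[10,1],[18,0]]
[[7,15],[10,1],[18,0],[45,15],[47,0]]
[[7,15],[10,1],[18,0],[41,15],[50,0]]
[[7,15],[10,1],[18,0],[41,15],[50,0]]
[[7,15],[10,1],[18,0],[24,13],[33,0],[41,15],[50,0]]
[[7,15],[10,1],[18,0],[24,13],[33,0],[41,15],[50,0]]
[[7,15],[10,1],[18,0],[24,13],[33,2],[41,15],[50,0]]
[[7,15],[10,1],[18,0],[24,13],[27,16],[33,2],[41,15],[50,0]]
[[7,15],[10,1],[18,0],[23,3],[24,13],[27,16],[33,2],[41,15],[50,0]]
[[7,15],[10,1],[18,0],[23,3],[24,13],[27,16],[33,2],[41,15],[50,0]]
[[7,15],[10,1],[18,0],[23,3],[24,13],[27,16],[33,2],[41,15],[50,0]]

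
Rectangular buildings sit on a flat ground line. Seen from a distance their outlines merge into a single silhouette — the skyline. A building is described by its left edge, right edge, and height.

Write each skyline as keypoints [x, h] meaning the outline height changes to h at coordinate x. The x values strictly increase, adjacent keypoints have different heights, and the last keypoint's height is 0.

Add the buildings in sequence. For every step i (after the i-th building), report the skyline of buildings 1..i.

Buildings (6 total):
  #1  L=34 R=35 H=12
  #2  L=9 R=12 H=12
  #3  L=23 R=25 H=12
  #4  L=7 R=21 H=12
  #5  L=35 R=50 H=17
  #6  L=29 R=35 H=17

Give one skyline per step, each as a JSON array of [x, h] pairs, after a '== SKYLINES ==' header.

== SKYLINES ==
[[34,12],[35,0]]
[[9,12],[12,0],[34,12],[35,0]]
[[9,12],[12,0],[23,12],[25,0],[34,12],[35,0]]
[[7,12],[21,0],[23,12],[25,0],[34,12],[35,0]]
[[7,12],[21,0],[23,12],[25,0],[34,12],[35,17],[50,0]]
[[7,12],[21,0],[23,12],[25,0],[29,17],[50,0]]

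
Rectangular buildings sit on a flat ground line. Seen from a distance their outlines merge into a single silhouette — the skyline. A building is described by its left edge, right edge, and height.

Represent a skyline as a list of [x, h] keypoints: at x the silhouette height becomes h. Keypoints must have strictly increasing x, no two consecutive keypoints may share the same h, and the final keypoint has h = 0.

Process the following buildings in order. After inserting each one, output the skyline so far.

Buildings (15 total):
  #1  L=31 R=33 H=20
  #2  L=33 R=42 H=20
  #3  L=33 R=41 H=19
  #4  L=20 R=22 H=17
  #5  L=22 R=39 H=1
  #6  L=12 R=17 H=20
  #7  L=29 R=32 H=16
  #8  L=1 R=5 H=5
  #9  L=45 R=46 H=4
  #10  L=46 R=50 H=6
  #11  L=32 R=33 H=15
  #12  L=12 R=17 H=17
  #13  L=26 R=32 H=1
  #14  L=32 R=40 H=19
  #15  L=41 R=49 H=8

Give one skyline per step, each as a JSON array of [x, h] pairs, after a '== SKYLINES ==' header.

== SKYLINES ==
[[31,20],[33,0]]
[[31,20],[42,0]]
[[31,20],[42,0]]
[[20,17],[22,0],[31,20],[42,0]]
[[20,17],[22,1],[31,20],[42,0]]
[[12,20],[17,0],[20,17],[22,1],[31,20],[42,0]]
[[12,20],[17,0],[20,17],[22,1],[29,16],[31,20],[42,0]]
[[1,5],[5,0],[12,20],[17,0],[20,17],[22,1],[29,16],[31,20],[42,0]]
[[1,5],[5,0],[12,20],[17,0],[20,17],[22,1],[29,16],[31,20],[42,0],[45,4],[46,0]]
[[1,5],[5,0],[12,20],[17,0],[20,17],[22,1],[29,16],[31,20],[42,0],[45,4],[46,6],[50,0]]
[[1,5],[5,0],[12,20],[17,0],[20,17],[22,1],[29,16],[31,20],[42,0],[45,4],[46,6],[50,0]]
[[1,5],[5,0],[12,20],[17,0],[20,17],[22,1],[29,16],[31,20],[42,0],[45,4],[46,6],[50,0]]
[[1,5],[5,0],[12,20],[17,0],[20,17],[22,1],[29,16],[31,20],[42,0],[45,4],[46,6],[50,0]]
[[1,5],[5,0],[12,20],[17,0],[20,17],[22,1],[29,16],[31,20],[42,0],[45,4],[46,6],[50,0]]
[[1,5],[5,0],[12,20],[17,0],[20,17],[22,1],[29,16],[31,20],[42,8],[49,6],[50,0]]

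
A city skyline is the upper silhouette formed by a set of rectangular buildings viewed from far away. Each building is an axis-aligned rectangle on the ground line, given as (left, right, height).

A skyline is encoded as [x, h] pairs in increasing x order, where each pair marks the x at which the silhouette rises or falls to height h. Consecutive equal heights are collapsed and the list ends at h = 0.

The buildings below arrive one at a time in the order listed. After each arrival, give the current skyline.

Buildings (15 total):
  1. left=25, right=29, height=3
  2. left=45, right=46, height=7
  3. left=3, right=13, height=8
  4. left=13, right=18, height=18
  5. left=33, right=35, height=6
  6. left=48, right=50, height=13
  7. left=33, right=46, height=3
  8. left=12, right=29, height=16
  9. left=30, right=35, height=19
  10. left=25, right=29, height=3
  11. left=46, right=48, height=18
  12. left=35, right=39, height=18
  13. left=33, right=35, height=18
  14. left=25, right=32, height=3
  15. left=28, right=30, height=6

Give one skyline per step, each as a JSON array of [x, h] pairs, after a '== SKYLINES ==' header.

== SKYLINES ==
[[25,3],[29,0]]
[[25,3],[29,0],[45,7],[46,0]]
[[3,8],[13,0],[25,3],[29,0],[45,7],[46,0]]
[[3,8],[13,18],[18,0],[25,3],[29,0],[45,7],[46,0]]
[[3,8],[13,18],[18,0],[25,3],[29,0],[33,6],[35,0],[45,7],[46,0]]
[[3,8],[13,18],[18,0],[25,3],[29,0],[33,6],[35,0],[45,7],[46,0],[48,13],[50,0]]
[[3,8],[13,18],[18,0],[25,3],[29,0],[33,6],[35,3],[45,7],[46,0],[48,13],[50,0]]
[[3,8],[12,16],[13,18],[18,16],[29,0],[33,6],[35,3],[45,7],[46,0],[48,13],[50,0]]
[[3,8],[12,16],[13,18],[18,16],[29,0],[30,19],[35,3],[45,7],[46,0],[48,13],[50,0]]
[[3,8],[12,16],[13,18],[18,16],[29,0],[30,19],[35,3],[45,7],[46,0],[48,13],[50,0]]
[[3,8],[12,16],[13,18],[18,16],[29,0],[30,19],[35,3],[45,7],[46,18],[48,13],[50,0]]
[[3,8],[12,16],[13,18],[18,16],[29,0],[30,19],[35,18],[39,3],[45,7],[46,18],[48,13],[50,0]]
[[3,8],[12,16],[13,18],[18,16],[29,0],[30,19],[35,18],[39,3],[45,7],[46,18],[48,13],[50,0]]
[[3,8],[12,16],[13,18],[18,16],[29,3],[30,19],[35,18],[39,3],[45,7],[46,18],[48,13],[50,0]]
[[3,8],[12,16],[13,18],[18,16],[29,6],[30,19],[35,18],[39,3],[45,7],[46,18],[48,13],[50,0]]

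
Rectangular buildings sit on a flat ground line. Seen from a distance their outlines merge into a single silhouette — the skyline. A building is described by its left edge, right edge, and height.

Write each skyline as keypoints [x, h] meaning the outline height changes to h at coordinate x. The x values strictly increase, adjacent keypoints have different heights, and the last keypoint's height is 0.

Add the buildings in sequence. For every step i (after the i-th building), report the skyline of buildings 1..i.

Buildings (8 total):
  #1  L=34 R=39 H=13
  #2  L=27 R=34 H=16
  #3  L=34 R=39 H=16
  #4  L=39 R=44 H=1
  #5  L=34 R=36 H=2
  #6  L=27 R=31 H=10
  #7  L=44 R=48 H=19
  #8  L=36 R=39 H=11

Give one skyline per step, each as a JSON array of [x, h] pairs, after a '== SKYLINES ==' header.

== SKYLINES ==
[[34,13],[39,0]]
[[27,16],[34,13],[39,0]]
[[27,16],[39,0]]
[[27,16],[39,1],[44,0]]
[[27,16],[39,1],[44,0]]
[[27,16],[39,1],[44,0]]
[[27,16],[39,1],[44,19],[48,0]]
[[27,16],[39,1],[44,19],[48,0]]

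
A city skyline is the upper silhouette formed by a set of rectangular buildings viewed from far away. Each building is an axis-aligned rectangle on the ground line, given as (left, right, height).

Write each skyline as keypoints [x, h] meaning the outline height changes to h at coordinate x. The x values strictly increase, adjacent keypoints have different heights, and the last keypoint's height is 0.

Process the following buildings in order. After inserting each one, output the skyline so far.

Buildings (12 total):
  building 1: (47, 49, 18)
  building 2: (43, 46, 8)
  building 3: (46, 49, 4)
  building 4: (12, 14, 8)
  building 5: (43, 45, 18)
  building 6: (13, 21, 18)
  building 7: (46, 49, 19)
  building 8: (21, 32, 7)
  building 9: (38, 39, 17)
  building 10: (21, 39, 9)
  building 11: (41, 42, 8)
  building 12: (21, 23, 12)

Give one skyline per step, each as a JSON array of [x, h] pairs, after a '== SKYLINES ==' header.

== SKYLINES ==
[[47,18],[49,0]]
[[43,8],[46,0],[47,18],[49,0]]
[[43,8],[46,4],[47,18],[49,0]]
[[12,8],[14,0],[43,8],[46,4],[47,18],[49,0]]
[[12,8],[14,0],[43,18],[45,8],[46,4],[47,18],[49,0]]
[[12,8],[13,18],[21,0],[43,18],[45,8],[46,4],[47,18],[49,0]]
[[12,8],[13,18],[21,0],[43,18],[45,8],[46,19],[49,0]]
[[12,8],[13,18],[21,7],[32,0],[43,18],[45,8],[46,19],[49,0]]
[[12,8],[13,18],[21,7],[32,0],[38,17],[39,0],[43,18],[45,8],[46,19],[49,0]]
[[12,8],[13,18],[21,9],[38,17],[39,0],[43,18],[45,8],[46,19],[49,0]]
[[12,8],[13,18],[21,9],[38,17],[39,0],[41,8],[42,0],[43,18],[45,8],[46,19],[49,0]]
[[12,8],[13,18],[21,12],[23,9],[38,17],[39,0],[41,8],[42,0],[43,18],[45,8],[46,19],[49,0]]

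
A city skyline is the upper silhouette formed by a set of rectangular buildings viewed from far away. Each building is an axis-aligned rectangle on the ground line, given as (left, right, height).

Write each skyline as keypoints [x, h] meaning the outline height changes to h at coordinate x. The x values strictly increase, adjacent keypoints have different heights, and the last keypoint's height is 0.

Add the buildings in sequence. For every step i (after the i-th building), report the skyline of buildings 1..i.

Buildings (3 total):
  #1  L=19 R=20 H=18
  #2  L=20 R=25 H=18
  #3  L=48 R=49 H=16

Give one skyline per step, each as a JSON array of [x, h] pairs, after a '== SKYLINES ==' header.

== SKYLINES ==
[[19,18],[20,0]]
[[19,18],[25,0]]
[[19,18],[25,0],[48,16],[49,0]]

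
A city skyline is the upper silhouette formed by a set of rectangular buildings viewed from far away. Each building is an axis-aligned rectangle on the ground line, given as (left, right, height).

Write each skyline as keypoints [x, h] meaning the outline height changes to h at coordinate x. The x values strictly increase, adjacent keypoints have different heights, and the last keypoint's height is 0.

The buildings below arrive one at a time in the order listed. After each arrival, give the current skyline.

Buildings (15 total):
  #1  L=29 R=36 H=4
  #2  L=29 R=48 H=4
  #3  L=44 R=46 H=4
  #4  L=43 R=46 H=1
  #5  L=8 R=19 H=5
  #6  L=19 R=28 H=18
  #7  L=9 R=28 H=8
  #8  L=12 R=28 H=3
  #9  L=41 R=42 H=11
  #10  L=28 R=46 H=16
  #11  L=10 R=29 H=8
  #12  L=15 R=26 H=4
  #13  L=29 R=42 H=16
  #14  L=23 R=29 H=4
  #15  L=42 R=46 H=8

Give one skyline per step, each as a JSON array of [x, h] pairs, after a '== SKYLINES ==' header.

== SKYLINES ==
[[29,4],[36,0]]
[[29,4],[48,0]]
[[29,4],[48,0]]
[[29,4],[48,0]]
[[8,5],[19,0],[29,4],[48,0]]
[[8,5],[19,18],[28,0],[29,4],[48,0]]
[[8,5],[9,8],[19,18],[28,0],[29,4],[48,0]]
[[8,5],[9,8],[19,18],[28,0],[29,4],[48,0]]
[[8,5],[9,8],[19,18],[28,0],[29,4],[41,11],[42,4],[48,0]]
[[8,5],[9,8],[19,18],[28,16],[46,4],[48,0]]
[[8,5],[9,8],[19,18],[28,16],[46,4],[48,0]]
[[8,5],[9,8],[19,18],[28,16],[46,4],[48,0]]
[[8,5],[9,8],[19,18],[28,16],[46,4],[48,0]]
[[8,5],[9,8],[19,18],[28,16],[46,4],[48,0]]
[[8,5],[9,8],[19,18],[28,16],[46,4],[48,0]]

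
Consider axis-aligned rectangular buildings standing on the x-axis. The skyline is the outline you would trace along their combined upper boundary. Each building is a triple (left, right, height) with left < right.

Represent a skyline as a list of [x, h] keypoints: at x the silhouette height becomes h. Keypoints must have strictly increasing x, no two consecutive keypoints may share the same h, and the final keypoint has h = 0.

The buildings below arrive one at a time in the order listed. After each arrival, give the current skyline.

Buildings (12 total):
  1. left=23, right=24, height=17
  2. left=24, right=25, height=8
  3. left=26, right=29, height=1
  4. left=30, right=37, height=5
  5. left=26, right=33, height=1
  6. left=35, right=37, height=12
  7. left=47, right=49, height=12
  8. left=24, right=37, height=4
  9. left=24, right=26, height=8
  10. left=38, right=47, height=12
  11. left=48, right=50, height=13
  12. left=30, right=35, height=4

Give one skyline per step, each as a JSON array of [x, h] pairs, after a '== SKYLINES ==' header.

== SKYLINES ==
[[23,17],[24,0]]
[[23,17],[24,8],[25,0]]
[[23,17],[24,8],[25,0],[26,1],[29,0]]
[[23,17],[24,8],[25,0],[26,1],[29,0],[30,5],[37,0]]
[[23,17],[24,8],[25,0],[26,1],[30,5],[37,0]]
[[23,17],[24,8],[25,0],[26,1],[30,5],[35,12],[37,0]]
[[23,17],[24,8],[25,0],[26,1],[30,5],[35,12],[37,0],[47,12],[49,0]]
[[23,17],[24,8],[25,4],[30,5],[35,12],[37,0],[47,12],[49,0]]
[[23,17],[24,8],[26,4],[30,5],[35,12],[37,0],[47,12],[49,0]]
[[23,17],[24,8],[26,4],[30,5],[35,12],[37,0],[38,12],[49,0]]
[[23,17],[24,8],[26,4],[30,5],[35,12],[37,0],[38,12],[48,13],[50,0]]
[[23,17],[24,8],[26,4],[30,5],[35,12],[37,0],[38,12],[48,13],[50,0]]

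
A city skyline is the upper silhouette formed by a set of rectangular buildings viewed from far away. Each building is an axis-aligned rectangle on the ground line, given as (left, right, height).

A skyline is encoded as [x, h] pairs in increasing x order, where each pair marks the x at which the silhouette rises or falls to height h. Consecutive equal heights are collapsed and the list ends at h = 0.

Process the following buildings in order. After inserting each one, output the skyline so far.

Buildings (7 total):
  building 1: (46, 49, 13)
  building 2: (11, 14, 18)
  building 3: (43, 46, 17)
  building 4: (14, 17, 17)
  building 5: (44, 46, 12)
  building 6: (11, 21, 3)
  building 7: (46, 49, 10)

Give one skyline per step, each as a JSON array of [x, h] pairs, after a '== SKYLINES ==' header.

== SKYLINES ==
[[46,13],[49,0]]
[[11,18],[14,0],[46,13],[49,0]]
[[11,18],[14,0],[43,17],[46,13],[49,0]]
[[11,18],[14,17],[17,0],[43,17],[46,13],[49,0]]
[[11,18],[14,17],[17,0],[43,17],[46,13],[49,0]]
[[11,18],[14,17],[17,3],[21,0],[43,17],[46,13],[49,0]]
[[11,18],[14,17],[17,3],[21,0],[43,17],[46,13],[49,0]]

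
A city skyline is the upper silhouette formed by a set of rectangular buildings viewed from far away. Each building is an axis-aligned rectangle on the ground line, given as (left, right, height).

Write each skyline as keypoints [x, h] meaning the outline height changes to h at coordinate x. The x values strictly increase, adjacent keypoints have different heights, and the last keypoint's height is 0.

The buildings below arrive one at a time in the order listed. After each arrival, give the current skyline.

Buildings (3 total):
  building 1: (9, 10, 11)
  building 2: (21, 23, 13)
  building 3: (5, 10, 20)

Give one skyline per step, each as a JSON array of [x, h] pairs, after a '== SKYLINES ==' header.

== SKYLINES ==
[[9,11],[10,0]]
[[9,11],[10,0],[21,13],[23,0]]
[[5,20],[10,0],[21,13],[23,0]]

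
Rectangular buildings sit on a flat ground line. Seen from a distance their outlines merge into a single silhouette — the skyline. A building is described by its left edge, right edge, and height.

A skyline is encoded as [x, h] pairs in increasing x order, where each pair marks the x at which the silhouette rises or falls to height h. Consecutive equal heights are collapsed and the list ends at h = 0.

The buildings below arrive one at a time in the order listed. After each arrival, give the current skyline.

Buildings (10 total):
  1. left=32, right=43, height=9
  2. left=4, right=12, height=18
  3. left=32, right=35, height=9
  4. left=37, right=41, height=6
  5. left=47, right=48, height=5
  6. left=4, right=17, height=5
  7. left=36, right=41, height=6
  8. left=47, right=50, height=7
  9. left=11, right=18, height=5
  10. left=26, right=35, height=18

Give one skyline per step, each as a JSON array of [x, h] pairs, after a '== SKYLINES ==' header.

== SKYLINES ==
[[32,9],[43,0]]
[[4,18],[12,0],[32,9],[43,0]]
[[4,18],[12,0],[32,9],[43,0]]
[[4,18],[12,0],[32,9],[43,0]]
[[4,18],[12,0],[32,9],[43,0],[47,5],[48,0]]
[[4,18],[12,5],[17,0],[32,9],[43,0],[47,5],[48,0]]
[[4,18],[12,5],[17,0],[32,9],[43,0],[47,5],[48,0]]
[[4,18],[12,5],[17,0],[32,9],[43,0],[47,7],[50,0]]
[[4,18],[12,5],[18,0],[32,9],[43,0],[47,7],[50,0]]
[[4,18],[12,5],[18,0],[26,18],[35,9],[43,0],[47,7],[50,0]]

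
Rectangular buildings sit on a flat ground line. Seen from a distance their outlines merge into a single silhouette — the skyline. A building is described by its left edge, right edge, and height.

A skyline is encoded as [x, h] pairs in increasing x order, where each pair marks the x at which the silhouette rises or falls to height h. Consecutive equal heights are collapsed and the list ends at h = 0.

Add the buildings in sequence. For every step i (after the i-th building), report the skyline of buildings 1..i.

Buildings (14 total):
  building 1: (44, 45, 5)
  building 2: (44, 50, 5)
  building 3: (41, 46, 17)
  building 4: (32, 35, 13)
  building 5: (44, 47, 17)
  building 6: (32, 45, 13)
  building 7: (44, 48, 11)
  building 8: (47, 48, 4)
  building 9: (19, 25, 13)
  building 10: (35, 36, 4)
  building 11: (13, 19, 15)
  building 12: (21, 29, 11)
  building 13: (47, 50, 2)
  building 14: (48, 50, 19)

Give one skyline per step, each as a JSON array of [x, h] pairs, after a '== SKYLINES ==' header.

== SKYLINES ==
[[44,5],[45,0]]
[[44,5],[50,0]]
[[41,17],[46,5],[50,0]]
[[32,13],[35,0],[41,17],[46,5],[50,0]]
[[32,13],[35,0],[41,17],[47,5],[50,0]]
[[32,13],[41,17],[47,5],[50,0]]
[[32,13],[41,17],[47,11],[48,5],[50,0]]
[[32,13],[41,17],[47,11],[48,5],[50,0]]
[[19,13],[25,0],[32,13],[41,17],[47,11],[48,5],[50,0]]
[[19,13],[25,0],[32,13],[41,17],[47,11],[48,5],[50,0]]
[[13,15],[19,13],[25,0],[32,13],[41,17],[47,11],[48,5],[50,0]]
[[13,15],[19,13],[25,11],[29,0],[32,13],[41,17],[47,11],[48,5],[50,0]]
[[13,15],[19,13],[25,11],[29,0],[32,13],[41,17],[47,11],[48,5],[50,0]]
[[13,15],[19,13],[25,11],[29,0],[32,13],[41,17],[47,11],[48,19],[50,0]]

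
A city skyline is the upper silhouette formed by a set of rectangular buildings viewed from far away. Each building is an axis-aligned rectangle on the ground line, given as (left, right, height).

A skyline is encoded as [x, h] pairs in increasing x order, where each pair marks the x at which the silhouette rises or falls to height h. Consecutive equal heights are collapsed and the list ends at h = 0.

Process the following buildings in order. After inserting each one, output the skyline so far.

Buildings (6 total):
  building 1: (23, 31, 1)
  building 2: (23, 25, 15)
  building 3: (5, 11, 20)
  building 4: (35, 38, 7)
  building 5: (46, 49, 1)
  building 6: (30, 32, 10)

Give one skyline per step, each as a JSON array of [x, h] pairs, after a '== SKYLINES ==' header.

== SKYLINES ==
[[23,1],[31,0]]
[[23,15],[25,1],[31,0]]
[[5,20],[11,0],[23,15],[25,1],[31,0]]
[[5,20],[11,0],[23,15],[25,1],[31,0],[35,7],[38,0]]
[[5,20],[11,0],[23,15],[25,1],[31,0],[35,7],[38,0],[46,1],[49,0]]
[[5,20],[11,0],[23,15],[25,1],[30,10],[32,0],[35,7],[38,0],[46,1],[49,0]]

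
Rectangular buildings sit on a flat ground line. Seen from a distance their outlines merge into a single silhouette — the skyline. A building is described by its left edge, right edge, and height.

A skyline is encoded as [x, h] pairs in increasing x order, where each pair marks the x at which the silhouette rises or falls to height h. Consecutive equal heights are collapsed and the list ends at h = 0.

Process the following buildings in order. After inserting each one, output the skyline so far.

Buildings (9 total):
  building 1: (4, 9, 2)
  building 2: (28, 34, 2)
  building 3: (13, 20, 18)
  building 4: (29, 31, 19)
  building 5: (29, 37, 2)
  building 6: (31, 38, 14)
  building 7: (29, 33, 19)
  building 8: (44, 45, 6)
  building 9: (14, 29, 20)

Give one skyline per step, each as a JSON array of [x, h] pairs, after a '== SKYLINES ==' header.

== SKYLINES ==
[[4,2],[9,0]]
[[4,2],[9,0],[28,2],[34,0]]
[[4,2],[9,0],[13,18],[20,0],[28,2],[34,0]]
[[4,2],[9,0],[13,18],[20,0],[28,2],[29,19],[31,2],[34,0]]
[[4,2],[9,0],[13,18],[20,0],[28,2],[29,19],[31,2],[37,0]]
[[4,2],[9,0],[13,18],[20,0],[28,2],[29,19],[31,14],[38,0]]
[[4,2],[9,0],[13,18],[20,0],[28,2],[29,19],[33,14],[38,0]]
[[4,2],[9,0],[13,18],[20,0],[28,2],[29,19],[33,14],[38,0],[44,6],[45,0]]
[[4,2],[9,0],[13,18],[14,20],[29,19],[33,14],[38,0],[44,6],[45,0]]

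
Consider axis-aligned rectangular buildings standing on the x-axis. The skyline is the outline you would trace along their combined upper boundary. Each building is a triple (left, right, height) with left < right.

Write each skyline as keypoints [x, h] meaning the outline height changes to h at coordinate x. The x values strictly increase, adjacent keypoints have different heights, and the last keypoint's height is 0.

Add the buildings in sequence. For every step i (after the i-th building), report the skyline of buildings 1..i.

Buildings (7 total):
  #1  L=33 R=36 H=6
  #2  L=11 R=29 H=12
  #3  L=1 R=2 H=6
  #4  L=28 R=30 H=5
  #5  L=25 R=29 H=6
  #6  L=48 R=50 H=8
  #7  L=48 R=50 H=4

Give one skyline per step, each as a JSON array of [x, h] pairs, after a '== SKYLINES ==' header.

== SKYLINES ==
[[33,6],[36,0]]
[[11,12],[29,0],[33,6],[36,0]]
[[1,6],[2,0],[11,12],[29,0],[33,6],[36,0]]
[[1,6],[2,0],[11,12],[29,5],[30,0],[33,6],[36,0]]
[[1,6],[2,0],[11,12],[29,5],[30,0],[33,6],[36,0]]
[[1,6],[2,0],[11,12],[29,5],[30,0],[33,6],[36,0],[48,8],[50,0]]
[[1,6],[2,0],[11,12],[29,5],[30,0],[33,6],[36,0],[48,8],[50,0]]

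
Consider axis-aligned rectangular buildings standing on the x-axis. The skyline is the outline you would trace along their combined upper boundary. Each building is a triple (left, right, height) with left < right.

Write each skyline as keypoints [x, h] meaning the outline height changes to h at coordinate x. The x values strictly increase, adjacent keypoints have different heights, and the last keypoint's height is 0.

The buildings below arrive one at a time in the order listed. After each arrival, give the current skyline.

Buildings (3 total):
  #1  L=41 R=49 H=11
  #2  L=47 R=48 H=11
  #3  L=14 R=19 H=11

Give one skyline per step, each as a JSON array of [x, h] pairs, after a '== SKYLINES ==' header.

== SKYLINES ==
[[41,11],[49,0]]
[[41,11],[49,0]]
[[14,11],[19,0],[41,11],[49,0]]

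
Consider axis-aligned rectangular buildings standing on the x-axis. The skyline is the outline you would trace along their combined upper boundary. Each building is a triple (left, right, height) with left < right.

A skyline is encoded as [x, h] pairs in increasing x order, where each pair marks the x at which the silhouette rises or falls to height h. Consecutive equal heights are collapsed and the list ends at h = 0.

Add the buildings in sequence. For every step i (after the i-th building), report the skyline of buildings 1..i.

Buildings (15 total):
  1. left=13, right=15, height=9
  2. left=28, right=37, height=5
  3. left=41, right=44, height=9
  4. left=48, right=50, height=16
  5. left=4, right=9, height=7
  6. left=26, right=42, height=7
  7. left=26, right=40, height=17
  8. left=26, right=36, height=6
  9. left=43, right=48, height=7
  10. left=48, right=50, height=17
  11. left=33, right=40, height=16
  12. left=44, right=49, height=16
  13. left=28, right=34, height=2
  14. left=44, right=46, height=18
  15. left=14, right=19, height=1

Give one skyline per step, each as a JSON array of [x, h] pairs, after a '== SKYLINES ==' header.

== SKYLINES ==
[[13,9],[15,0]]
[[13,9],[15,0],[28,5],[37,0]]
[[13,9],[15,0],[28,5],[37,0],[41,9],[44,0]]
[[13,9],[15,0],[28,5],[37,0],[41,9],[44,0],[48,16],[50,0]]
[[4,7],[9,0],[13,9],[15,0],[28,5],[37,0],[41,9],[44,0],[48,16],[50,0]]
[[4,7],[9,0],[13,9],[15,0],[26,7],[41,9],[44,0],[48,16],[50,0]]
[[4,7],[9,0],[13,9],[15,0],[26,17],[40,7],[41,9],[44,0],[48,16],[50,0]]
[[4,7],[9,0],[13,9],[15,0],[26,17],[40,7],[41,9],[44,0],[48,16],[50,0]]
[[4,7],[9,0],[13,9],[15,0],[26,17],[40,7],[41,9],[44,7],[48,16],[50,0]]
[[4,7],[9,0],[13,9],[15,0],[26,17],[40,7],[41,9],[44,7],[48,17],[50,0]]
[[4,7],[9,0],[13,9],[15,0],[26,17],[40,7],[41,9],[44,7],[48,17],[50,0]]
[[4,7],[9,0],[13,9],[15,0],[26,17],[40,7],[41,9],[44,16],[48,17],[50,0]]
[[4,7],[9,0],[13,9],[15,0],[26,17],[40,7],[41,9],[44,16],[48,17],[50,0]]
[[4,7],[9,0],[13,9],[15,0],[26,17],[40,7],[41,9],[44,18],[46,16],[48,17],[50,0]]
[[4,7],[9,0],[13,9],[15,1],[19,0],[26,17],[40,7],[41,9],[44,18],[46,16],[48,17],[50,0]]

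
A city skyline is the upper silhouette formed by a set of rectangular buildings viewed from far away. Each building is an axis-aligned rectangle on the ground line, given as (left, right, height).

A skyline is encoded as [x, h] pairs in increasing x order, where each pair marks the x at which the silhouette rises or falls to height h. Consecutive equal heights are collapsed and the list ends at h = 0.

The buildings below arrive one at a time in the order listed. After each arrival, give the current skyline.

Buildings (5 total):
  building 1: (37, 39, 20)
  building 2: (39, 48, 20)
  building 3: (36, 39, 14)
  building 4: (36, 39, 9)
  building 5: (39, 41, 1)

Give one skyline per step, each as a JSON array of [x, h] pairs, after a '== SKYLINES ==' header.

== SKYLINES ==
[[37,20],[39,0]]
[[37,20],[48,0]]
[[36,14],[37,20],[48,0]]
[[36,14],[37,20],[48,0]]
[[36,14],[37,20],[48,0]]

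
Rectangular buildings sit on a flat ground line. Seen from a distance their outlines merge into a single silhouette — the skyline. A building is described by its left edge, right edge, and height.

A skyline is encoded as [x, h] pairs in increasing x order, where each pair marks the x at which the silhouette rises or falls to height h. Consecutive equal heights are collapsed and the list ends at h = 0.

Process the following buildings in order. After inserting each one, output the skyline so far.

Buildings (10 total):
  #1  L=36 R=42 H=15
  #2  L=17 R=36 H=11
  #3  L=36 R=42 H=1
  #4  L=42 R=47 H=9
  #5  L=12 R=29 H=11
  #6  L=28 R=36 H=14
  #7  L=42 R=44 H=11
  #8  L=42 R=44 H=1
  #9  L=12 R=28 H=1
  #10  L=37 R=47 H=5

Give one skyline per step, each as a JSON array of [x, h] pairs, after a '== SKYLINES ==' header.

== SKYLINES ==
[[36,15],[42,0]]
[[17,11],[36,15],[42,0]]
[[17,11],[36,15],[42,0]]
[[17,11],[36,15],[42,9],[47,0]]
[[12,11],[36,15],[42,9],[47,0]]
[[12,11],[28,14],[36,15],[42,9],[47,0]]
[[12,11],[28,14],[36,15],[42,11],[44,9],[47,0]]
[[12,11],[28,14],[36,15],[42,11],[44,9],[47,0]]
[[12,11],[28,14],[36,15],[42,11],[44,9],[47,0]]
[[12,11],[28,14],[36,15],[42,11],[44,9],[47,0]]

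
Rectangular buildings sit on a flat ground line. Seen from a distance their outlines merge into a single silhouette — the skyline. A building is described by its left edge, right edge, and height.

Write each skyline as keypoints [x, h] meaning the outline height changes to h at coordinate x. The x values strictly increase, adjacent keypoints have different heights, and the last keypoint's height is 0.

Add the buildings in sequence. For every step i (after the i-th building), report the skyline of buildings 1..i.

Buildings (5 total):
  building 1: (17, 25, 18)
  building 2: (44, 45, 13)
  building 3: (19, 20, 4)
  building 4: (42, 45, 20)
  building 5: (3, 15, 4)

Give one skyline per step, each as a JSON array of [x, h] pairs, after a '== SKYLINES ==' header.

== SKYLINES ==
[[17,18],[25,0]]
[[17,18],[25,0],[44,13],[45,0]]
[[17,18],[25,0],[44,13],[45,0]]
[[17,18],[25,0],[42,20],[45,0]]
[[3,4],[15,0],[17,18],[25,0],[42,20],[45,0]]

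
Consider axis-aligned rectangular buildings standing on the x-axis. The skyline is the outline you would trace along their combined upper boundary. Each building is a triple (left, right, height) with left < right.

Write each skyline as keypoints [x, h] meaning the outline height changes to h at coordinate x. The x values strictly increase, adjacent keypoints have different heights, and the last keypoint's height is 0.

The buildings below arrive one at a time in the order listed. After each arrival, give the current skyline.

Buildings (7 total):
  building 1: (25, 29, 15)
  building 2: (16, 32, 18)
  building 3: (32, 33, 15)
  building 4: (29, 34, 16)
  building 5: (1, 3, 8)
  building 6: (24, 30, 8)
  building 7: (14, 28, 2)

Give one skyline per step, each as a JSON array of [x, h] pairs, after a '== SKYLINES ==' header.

== SKYLINES ==
[[25,15],[29,0]]
[[16,18],[32,0]]
[[16,18],[32,15],[33,0]]
[[16,18],[32,16],[34,0]]
[[1,8],[3,0],[16,18],[32,16],[34,0]]
[[1,8],[3,0],[16,18],[32,16],[34,0]]
[[1,8],[3,0],[14,2],[16,18],[32,16],[34,0]]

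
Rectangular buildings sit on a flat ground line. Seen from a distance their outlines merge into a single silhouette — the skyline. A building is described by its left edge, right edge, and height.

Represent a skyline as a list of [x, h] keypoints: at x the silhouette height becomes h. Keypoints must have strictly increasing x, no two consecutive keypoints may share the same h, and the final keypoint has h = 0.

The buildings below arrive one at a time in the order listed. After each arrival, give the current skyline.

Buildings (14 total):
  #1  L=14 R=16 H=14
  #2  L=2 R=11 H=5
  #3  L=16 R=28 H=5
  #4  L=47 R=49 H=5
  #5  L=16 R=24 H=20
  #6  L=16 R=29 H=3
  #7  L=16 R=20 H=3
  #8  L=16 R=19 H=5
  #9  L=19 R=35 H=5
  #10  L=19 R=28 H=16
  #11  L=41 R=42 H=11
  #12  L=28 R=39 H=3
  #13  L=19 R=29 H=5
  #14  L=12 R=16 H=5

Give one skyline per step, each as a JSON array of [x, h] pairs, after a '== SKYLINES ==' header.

== SKYLINES ==
[[14,14],[16,0]]
[[2,5],[11,0],[14,14],[16,0]]
[[2,5],[11,0],[14,14],[16,5],[28,0]]
[[2,5],[11,0],[14,14],[16,5],[28,0],[47,5],[49,0]]
[[2,5],[11,0],[14,14],[16,20],[24,5],[28,0],[47,5],[49,0]]
[[2,5],[11,0],[14,14],[16,20],[24,5],[28,3],[29,0],[47,5],[49,0]]
[[2,5],[11,0],[14,14],[16,20],[24,5],[28,3],[29,0],[47,5],[49,0]]
[[2,5],[11,0],[14,14],[16,20],[24,5],[28,3],[29,0],[47,5],[49,0]]
[[2,5],[11,0],[14,14],[16,20],[24,5],[35,0],[47,5],[49,0]]
[[2,5],[11,0],[14,14],[16,20],[24,16],[28,5],[35,0],[47,5],[49,0]]
[[2,5],[11,0],[14,14],[16,20],[24,16],[28,5],[35,0],[41,11],[42,0],[47,5],[49,0]]
[[2,5],[11,0],[14,14],[16,20],[24,16],[28,5],[35,3],[39,0],[41,11],[42,0],[47,5],[49,0]]
[[2,5],[11,0],[14,14],[16,20],[24,16],[28,5],[35,3],[39,0],[41,11],[42,0],[47,5],[49,0]]
[[2,5],[11,0],[12,5],[14,14],[16,20],[24,16],[28,5],[35,3],[39,0],[41,11],[42,0],[47,5],[49,0]]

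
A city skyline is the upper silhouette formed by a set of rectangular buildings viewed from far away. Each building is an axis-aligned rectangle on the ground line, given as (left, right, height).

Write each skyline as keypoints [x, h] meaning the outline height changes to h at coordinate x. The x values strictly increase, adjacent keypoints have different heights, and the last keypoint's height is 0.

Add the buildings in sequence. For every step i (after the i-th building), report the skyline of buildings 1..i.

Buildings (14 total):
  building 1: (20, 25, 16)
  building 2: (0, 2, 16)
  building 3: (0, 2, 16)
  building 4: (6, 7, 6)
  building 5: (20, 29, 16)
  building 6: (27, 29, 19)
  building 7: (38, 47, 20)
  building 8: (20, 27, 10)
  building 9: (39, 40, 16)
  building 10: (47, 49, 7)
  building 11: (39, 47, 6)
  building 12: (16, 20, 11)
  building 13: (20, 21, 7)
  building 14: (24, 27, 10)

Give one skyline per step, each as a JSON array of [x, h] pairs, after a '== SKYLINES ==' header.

== SKYLINES ==
[[20,16],[25,0]]
[[0,16],[2,0],[20,16],[25,0]]
[[0,16],[2,0],[20,16],[25,0]]
[[0,16],[2,0],[6,6],[7,0],[20,16],[25,0]]
[[0,16],[2,0],[6,6],[7,0],[20,16],[29,0]]
[[0,16],[2,0],[6,6],[7,0],[20,16],[27,19],[29,0]]
[[0,16],[2,0],[6,6],[7,0],[20,16],[27,19],[29,0],[38,20],[47,0]]
[[0,16],[2,0],[6,6],[7,0],[20,16],[27,19],[29,0],[38,20],[47,0]]
[[0,16],[2,0],[6,6],[7,0],[20,16],[27,19],[29,0],[38,20],[47,0]]
[[0,16],[2,0],[6,6],[7,0],[20,16],[27,19],[29,0],[38,20],[47,7],[49,0]]
[[0,16],[2,0],[6,6],[7,0],[20,16],[27,19],[29,0],[38,20],[47,7],[49,0]]
[[0,16],[2,0],[6,6],[7,0],[16,11],[20,16],[27,19],[29,0],[38,20],[47,7],[49,0]]
[[0,16],[2,0],[6,6],[7,0],[16,11],[20,16],[27,19],[29,0],[38,20],[47,7],[49,0]]
[[0,16],[2,0],[6,6],[7,0],[16,11],[20,16],[27,19],[29,0],[38,20],[47,7],[49,0]]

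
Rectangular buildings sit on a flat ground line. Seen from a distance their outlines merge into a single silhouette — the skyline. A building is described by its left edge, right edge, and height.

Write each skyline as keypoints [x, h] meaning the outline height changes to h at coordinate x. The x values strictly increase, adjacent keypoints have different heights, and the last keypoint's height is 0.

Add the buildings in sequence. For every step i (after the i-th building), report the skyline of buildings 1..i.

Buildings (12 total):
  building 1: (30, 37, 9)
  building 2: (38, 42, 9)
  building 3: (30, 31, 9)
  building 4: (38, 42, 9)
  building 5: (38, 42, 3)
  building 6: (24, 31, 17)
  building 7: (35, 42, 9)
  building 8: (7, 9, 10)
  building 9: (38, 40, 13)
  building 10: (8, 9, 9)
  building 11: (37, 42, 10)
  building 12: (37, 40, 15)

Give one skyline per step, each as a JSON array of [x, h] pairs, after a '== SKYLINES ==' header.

== SKYLINES ==
[[30,9],[37,0]]
[[30,9],[37,0],[38,9],[42,0]]
[[30,9],[37,0],[38,9],[42,0]]
[[30,9],[37,0],[38,9],[42,0]]
[[30,9],[37,0],[38,9],[42,0]]
[[24,17],[31,9],[37,0],[38,9],[42,0]]
[[24,17],[31,9],[42,0]]
[[7,10],[9,0],[24,17],[31,9],[42,0]]
[[7,10],[9,0],[24,17],[31,9],[38,13],[40,9],[42,0]]
[[7,10],[9,0],[24,17],[31,9],[38,13],[40,9],[42,0]]
[[7,10],[9,0],[24,17],[31,9],[37,10],[38,13],[40,10],[42,0]]
[[7,10],[9,0],[24,17],[31,9],[37,15],[40,10],[42,0]]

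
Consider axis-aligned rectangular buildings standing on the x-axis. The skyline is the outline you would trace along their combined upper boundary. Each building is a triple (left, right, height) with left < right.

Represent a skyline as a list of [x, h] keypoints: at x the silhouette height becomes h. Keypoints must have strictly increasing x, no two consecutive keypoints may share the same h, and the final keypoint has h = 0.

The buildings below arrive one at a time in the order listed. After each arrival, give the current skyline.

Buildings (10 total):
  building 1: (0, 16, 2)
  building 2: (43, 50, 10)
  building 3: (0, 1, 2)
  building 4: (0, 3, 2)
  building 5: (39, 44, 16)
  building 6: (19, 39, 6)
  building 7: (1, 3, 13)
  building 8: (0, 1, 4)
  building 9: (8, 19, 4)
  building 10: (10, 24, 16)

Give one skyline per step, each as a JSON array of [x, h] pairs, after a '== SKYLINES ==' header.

== SKYLINES ==
[[0,2],[16,0]]
[[0,2],[16,0],[43,10],[50,0]]
[[0,2],[16,0],[43,10],[50,0]]
[[0,2],[16,0],[43,10],[50,0]]
[[0,2],[16,0],[39,16],[44,10],[50,0]]
[[0,2],[16,0],[19,6],[39,16],[44,10],[50,0]]
[[0,2],[1,13],[3,2],[16,0],[19,6],[39,16],[44,10],[50,0]]
[[0,4],[1,13],[3,2],[16,0],[19,6],[39,16],[44,10],[50,0]]
[[0,4],[1,13],[3,2],[8,4],[19,6],[39,16],[44,10],[50,0]]
[[0,4],[1,13],[3,2],[8,4],[10,16],[24,6],[39,16],[44,10],[50,0]]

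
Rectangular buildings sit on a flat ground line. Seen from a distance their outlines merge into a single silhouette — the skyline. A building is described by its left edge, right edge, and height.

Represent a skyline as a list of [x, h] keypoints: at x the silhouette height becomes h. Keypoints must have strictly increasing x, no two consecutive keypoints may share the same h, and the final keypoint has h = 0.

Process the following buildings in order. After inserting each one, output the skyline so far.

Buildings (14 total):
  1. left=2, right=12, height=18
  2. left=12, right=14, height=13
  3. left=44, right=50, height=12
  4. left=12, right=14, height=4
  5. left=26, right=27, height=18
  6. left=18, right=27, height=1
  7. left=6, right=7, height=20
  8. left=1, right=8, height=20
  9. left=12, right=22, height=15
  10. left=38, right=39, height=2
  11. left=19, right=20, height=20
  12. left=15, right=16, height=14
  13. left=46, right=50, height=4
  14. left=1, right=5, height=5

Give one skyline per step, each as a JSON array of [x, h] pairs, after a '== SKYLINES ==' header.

== SKYLINES ==
[[2,18],[12,0]]
[[2,18],[12,13],[14,0]]
[[2,18],[12,13],[14,0],[44,12],[50,0]]
[[2,18],[12,13],[14,0],[44,12],[50,0]]
[[2,18],[12,13],[14,0],[26,18],[27,0],[44,12],[50,0]]
[[2,18],[12,13],[14,0],[18,1],[26,18],[27,0],[44,12],[50,0]]
[[2,18],[6,20],[7,18],[12,13],[14,0],[18,1],[26,18],[27,0],[44,12],[50,0]]
[[1,20],[8,18],[12,13],[14,0],[18,1],[26,18],[27,0],[44,12],[50,0]]
[[1,20],[8,18],[12,15],[22,1],[26,18],[27,0],[44,12],[50,0]]
[[1,20],[8,18],[12,15],[22,1],[26,18],[27,0],[38,2],[39,0],[44,12],[50,0]]
[[1,20],[8,18],[12,15],[19,20],[20,15],[22,1],[26,18],[27,0],[38,2],[39,0],[44,12],[50,0]]
[[1,20],[8,18],[12,15],[19,20],[20,15],[22,1],[26,18],[27,0],[38,2],[39,0],[44,12],[50,0]]
[[1,20],[8,18],[12,15],[19,20],[20,15],[22,1],[26,18],[27,0],[38,2],[39,0],[44,12],[50,0]]
[[1,20],[8,18],[12,15],[19,20],[20,15],[22,1],[26,18],[27,0],[38,2],[39,0],[44,12],[50,0]]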